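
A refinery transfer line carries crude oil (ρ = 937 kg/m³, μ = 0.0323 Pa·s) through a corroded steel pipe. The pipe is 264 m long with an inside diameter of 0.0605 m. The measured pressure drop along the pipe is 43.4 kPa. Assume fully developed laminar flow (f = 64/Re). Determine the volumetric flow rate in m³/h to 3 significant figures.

Q ≈ 6.02 m³/h

For laminar flow, f = 64/Re with Re = ρVD/μ, so Darcy-Weisbach reduces to ΔP = 32μLV/D². Solving for V: V = ΔP·D²/(32μL) = 4.34e+04·(0.0605)²/(32·0.0323·264) = 0.5822 m/s.
Check: Re = ρVD/μ = 937·0.5822·0.0605/0.0323 = 1022 < 2300, so the laminar assumption holds.
Q = V·A = 0.5822·(π/4·0.0605²) = 0.001674 m³/s = 6.02 m³/h.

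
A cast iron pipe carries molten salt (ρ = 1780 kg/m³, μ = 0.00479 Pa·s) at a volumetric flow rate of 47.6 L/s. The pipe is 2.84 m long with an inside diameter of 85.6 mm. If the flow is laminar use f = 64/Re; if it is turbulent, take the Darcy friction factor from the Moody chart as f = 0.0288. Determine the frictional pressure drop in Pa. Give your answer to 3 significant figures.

Q = 47.6 L/s = 47.6/1000 = 0.0476 m³/s.
Cross-sectional area A = πD²/4 = π(0.0856)²/4 = 0.005755 m²; mean velocity V = Q/A = 0.0476/0.005755 = 8.271 m/s.
Reynolds number Re = ρVD/μ = 1780 · 8.271 · 0.0856 / 0.00479 = 2.631e+05.
Re > 4000 → turbulent; use the Moody-chart value f = 0.0288.
Darcy-Weisbach: ΔP = f(L/D)(ρV²/2) = 0.0288·(2.84/0.0856)·(1780·8.271²/2) = 0.0288·33.18·6.089e+04 = 5.818e+04 Pa.

ΔP ≈ 58200 Pa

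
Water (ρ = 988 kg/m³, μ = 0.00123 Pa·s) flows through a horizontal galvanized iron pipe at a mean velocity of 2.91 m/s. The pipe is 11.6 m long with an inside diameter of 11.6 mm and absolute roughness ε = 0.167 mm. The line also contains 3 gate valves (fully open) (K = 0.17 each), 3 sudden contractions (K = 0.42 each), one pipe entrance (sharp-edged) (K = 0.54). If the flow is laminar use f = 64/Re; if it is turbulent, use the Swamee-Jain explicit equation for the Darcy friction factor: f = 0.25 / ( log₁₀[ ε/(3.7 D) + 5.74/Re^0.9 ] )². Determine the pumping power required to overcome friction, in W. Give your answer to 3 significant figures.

Reynolds number Re = ρVD/μ = 988 · 2.91 · 0.0116 / 0.00123 = 2.711e+04.
Re > 4000 → turbulent. Relative roughness ε/D = 0.000167/0.0116 = 0.0144. Swamee-Jain: f = 0.25/(log₁₀[0.0144/3.7 + 5.74/2.711e+04^0.9])² = 0.25/(log₁₀[0.00389 + 0.000588])² = 0.25/(-2.349)² = 0.04531.
Total minor-loss coefficient ΣK = 3·0.17 + 3·0.42 + 1·0.54 = 2.31.
ΔP = [f·L/D + ΣK]·(ρV²/2) = [0.04531·11.6/0.0116 + 2.31]·(988·2.91²/2) = [45.31 + 2.31]·4183 = 1.992e+05 Pa.
Q = V·A = 2.91·0.0001057 = 0.0003075 m³/s.
Pumping power P = QΔP = 0.0003075·1.992e+05 = 61.27 W = 61.3 W.

P ≈ 61.3 W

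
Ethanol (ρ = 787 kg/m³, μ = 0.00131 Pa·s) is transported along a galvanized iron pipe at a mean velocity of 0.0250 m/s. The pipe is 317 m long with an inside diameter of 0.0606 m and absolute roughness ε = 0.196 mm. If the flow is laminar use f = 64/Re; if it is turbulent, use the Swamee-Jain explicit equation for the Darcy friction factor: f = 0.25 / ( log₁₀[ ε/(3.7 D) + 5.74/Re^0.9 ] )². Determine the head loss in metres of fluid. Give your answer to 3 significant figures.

Reynolds number Re = ρVD/μ = 787 · 0.025 · 0.0606 / 0.00131 = 910.2.
Re < 2300 → laminar flow, so f = 64/Re = 64/910.2 = 0.07032 (the turbulent correlation is not needed).
Darcy-Weisbach: ΔP = f(L/D)(ρV²/2) = 0.07032·(317/0.0606)·(787·0.025²/2) = 0.07032·5231·0.2459 = 90.46 Pa.
Head loss h_f = ΔP/(ρg) = 90.46/(787·9.81) = 0.0117 m.

h_f ≈ 0.0117 m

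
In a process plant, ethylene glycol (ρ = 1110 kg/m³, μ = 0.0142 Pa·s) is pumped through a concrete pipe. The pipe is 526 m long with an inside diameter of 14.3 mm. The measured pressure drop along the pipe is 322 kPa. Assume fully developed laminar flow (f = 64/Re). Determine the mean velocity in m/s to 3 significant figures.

For laminar flow, f = 64/Re with Re = ρVD/μ, so Darcy-Weisbach reduces to ΔP = 32μLV/D². Solving for V: V = ΔP·D²/(32μL) = 3.22e+05·(0.0143)²/(32·0.0142·526) = 0.2755 m/s.
Check: Re = ρVD/μ = 1110·0.2755·0.0143/0.0142 = 307.9 < 2300, so the laminar assumption holds.

V ≈ 0.275 m/s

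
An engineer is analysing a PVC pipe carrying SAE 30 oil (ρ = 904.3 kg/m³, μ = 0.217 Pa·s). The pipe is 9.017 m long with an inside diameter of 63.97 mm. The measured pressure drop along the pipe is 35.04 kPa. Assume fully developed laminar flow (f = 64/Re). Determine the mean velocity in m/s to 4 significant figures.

For laminar flow, f = 64/Re with Re = ρVD/μ, so Darcy-Weisbach reduces to ΔP = 32μLV/D². Solving for V: V = ΔP·D²/(32μL) = 3.504e+04·(0.06397)²/(32·0.217·9.017) = 2.29 m/s.
Check: Re = ρVD/μ = 904.3·2.29·0.06397/0.217 = 610.5 < 2300, so the laminar assumption holds.

V ≈ 2.290 m/s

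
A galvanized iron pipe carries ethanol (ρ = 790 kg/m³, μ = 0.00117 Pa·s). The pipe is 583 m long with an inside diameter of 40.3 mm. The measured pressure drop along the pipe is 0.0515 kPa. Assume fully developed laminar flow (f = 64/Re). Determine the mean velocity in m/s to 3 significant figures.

For laminar flow, f = 64/Re with Re = ρVD/μ, so Darcy-Weisbach reduces to ΔP = 32μLV/D². Solving for V: V = ΔP·D²/(32μL) = 51.5·(0.0403)²/(32·0.00117·583) = 0.003832 m/s.
Check: Re = ρVD/μ = 790·0.003832·0.0403/0.00117 = 104.3 < 2300, so the laminar assumption holds.

V ≈ 0.00383 m/s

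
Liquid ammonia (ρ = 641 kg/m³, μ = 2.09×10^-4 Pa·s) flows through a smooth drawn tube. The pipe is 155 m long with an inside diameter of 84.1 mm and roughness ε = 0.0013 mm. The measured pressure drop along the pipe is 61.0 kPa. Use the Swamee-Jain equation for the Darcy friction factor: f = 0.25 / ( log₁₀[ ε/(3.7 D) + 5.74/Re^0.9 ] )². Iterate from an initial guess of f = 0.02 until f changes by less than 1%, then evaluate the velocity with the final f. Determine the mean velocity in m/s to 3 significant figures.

Rearranging Darcy-Weisbach: V = √(2·ΔP·D/(f·L·ρ)). With ε/D = 1.3e-06/0.0841 = 1.55e-05, iterate starting from f = 0.02:
  f = 0.02 → V = √(2·6.1e+04·0.0841/(0.02·155·641)) = 2.272 m/s; Re = ρVD/μ = 5.861e+05; f → 0.013
  f = 0.013 → V = 2.819 m/s; Re = 7.271e+05; f → 0.01256
  f = 0.01256 → V = 2.867 m/s; Re = 7.395e+05; f → 0.01253
Converged (Δf/f < 1%). With the final f = 0.01253: V = √(2·6.1e+04·0.0841/(0.01253·155·641)) = 2.871 m/s.

V ≈ 2.87 m/s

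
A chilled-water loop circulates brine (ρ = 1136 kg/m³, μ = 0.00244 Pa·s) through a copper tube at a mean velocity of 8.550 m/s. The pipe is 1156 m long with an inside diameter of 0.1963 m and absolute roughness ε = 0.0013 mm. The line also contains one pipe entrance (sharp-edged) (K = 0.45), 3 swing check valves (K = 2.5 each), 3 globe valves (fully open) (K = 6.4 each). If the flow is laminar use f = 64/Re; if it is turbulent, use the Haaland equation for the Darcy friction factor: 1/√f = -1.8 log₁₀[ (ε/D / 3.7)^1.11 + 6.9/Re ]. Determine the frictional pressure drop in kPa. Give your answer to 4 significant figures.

Reynolds number Re = ρVD/μ = 1136 · 8.55 · 0.1963 / 0.00244 = 7.814e+05.
Re > 4000 → turbulent. Relative roughness ε/D = 1.3e-06/0.1963 = 6.62e-06. Haaland: 1/√f = -1.8 log₁₀[(6.62e-06/3.7)^1.11 + 6.9/7.814e+05] = -1.8 log₁₀[4.17e-07 + 8.83e-06] = 9.061, so f = 0.01218.
Total minor-loss coefficient ΣK = 1·0.45 + 3·2.5 + 3·6.4 = 27.2.
ΔP = [f·L/D + ΣK]·(ρV²/2) = [0.01218·1156/0.1963 + 27.2]·(1136·8.55²/2) = [71.73 + 27.2]·4.152e+04 = 4.106e+06 Pa.
ΔP = 4.106e+06 Pa = 4106 kPa.

ΔP ≈ 4106 kPa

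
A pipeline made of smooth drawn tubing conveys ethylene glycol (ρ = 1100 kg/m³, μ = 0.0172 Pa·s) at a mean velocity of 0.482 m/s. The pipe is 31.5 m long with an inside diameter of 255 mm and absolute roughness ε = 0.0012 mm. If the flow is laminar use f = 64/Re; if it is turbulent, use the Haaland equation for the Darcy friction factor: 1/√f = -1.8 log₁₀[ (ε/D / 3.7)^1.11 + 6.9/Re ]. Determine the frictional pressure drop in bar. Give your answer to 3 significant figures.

ΔP ≈ 0.00521 bar

Reynolds number Re = ρVD/μ = 1100 · 0.482 · 0.255 / 0.0172 = 7861.
Re > 4000 → turbulent. Relative roughness ε/D = 1.2e-06/0.255 = 4.71e-06. Haaland: 1/√f = -1.8 log₁₀[(4.71e-06/3.7)^1.11 + 6.9/7861] = -1.8 log₁₀[2.86e-07 + 0.000878] = 5.502, so f = 0.03304.
Darcy-Weisbach: ΔP = f(L/D)(ρV²/2) = 0.03304·(31.5/0.255)·(1100·0.482²/2) = 0.03304·123.5·127.8 = 521.5 Pa.
ΔP = 521.5 Pa = 0.00521 bar.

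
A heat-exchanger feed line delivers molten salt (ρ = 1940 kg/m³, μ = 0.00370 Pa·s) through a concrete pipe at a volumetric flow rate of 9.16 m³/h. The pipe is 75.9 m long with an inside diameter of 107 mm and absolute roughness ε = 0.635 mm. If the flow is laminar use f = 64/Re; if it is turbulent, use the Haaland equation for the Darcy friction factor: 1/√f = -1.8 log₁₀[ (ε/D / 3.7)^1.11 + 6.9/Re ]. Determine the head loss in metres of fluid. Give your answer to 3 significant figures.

h_f ≈ 0.105 m

Q = 9.16 m³/h = 9.16/3600 = 0.002544 m³/s.
Cross-sectional area A = πD²/4 = π(0.107)²/4 = 0.008992 m²; mean velocity V = Q/A = 0.002544/0.008992 = 0.283 m/s.
Reynolds number Re = ρVD/μ = 1940 · 0.283 · 0.107 / 0.0037 = 1.588e+04.
Re > 4000 → turbulent. Relative roughness ε/D = 0.000635/0.107 = 0.00593. Haaland: 1/√f = -1.8 log₁₀[(0.00593/3.7)^1.11 + 6.9/1.588e+04] = -1.8 log₁₀[0.00079 + 0.000435] = 5.241, so f = 0.0364.
Darcy-Weisbach: ΔP = f(L/D)(ρV²/2) = 0.0364·(75.9/0.107)·(1940·0.283²/2) = 0.0364·709.3·77.67 = 2005 Pa.
Head loss h_f = ΔP/(ρg) = 2005/(1940·9.81) = 0.105 m.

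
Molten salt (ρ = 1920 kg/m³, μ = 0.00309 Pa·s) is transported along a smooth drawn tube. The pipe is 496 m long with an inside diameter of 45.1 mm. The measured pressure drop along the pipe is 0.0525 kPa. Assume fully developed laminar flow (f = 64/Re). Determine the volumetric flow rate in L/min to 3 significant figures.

For laminar flow, f = 64/Re with Re = ρVD/μ, so Darcy-Weisbach reduces to ΔP = 32μLV/D². Solving for V: V = ΔP·D²/(32μL) = 52.5·(0.0451)²/(32·0.00309·496) = 0.002177 m/s.
Check: Re = ρVD/μ = 1920·0.002177·0.0451/0.00309 = 61.02 < 2300, so the laminar assumption holds.
Q = V·A = 0.002177·(π/4·0.0451²) = 3.478e-06 m³/s = 0.209 L/min.

Q ≈ 0.209 L/min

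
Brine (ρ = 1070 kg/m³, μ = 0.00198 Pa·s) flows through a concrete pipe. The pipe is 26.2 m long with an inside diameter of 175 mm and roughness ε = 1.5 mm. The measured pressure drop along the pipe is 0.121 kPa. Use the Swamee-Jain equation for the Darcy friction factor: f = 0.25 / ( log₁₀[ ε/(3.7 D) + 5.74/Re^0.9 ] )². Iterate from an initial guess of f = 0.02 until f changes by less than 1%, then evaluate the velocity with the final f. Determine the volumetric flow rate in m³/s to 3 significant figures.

Rearranging Darcy-Weisbach: V = √(2·ΔP·D/(f·L·ρ)). With ε/D = 0.0015/0.175 = 0.00857, iterate starting from f = 0.02:
  f = 0.02 → V = √(2·121·0.175/(0.02·26.2·1070)) = 0.2748 m/s; Re = ρVD/μ = 2.599e+04; f → 0.03895
  f = 0.03895 → V = 0.1969 m/s; Re = 1.863e+04; f → 0.0399
  f = 0.0399 → V = 0.1946 m/s; Re = 1.84e+04; f → 0.03994
Converged (Δf/f < 1%). With the final f = 0.03994: V = √(2·121·0.175/(0.03994·26.2·1070)) = 0.1945 m/s.
Q = V·A = 0.1945·(π/4·0.175²) = 0.004678 m³/s = 0.00468 m³/s.

Q ≈ 0.00468 m³/s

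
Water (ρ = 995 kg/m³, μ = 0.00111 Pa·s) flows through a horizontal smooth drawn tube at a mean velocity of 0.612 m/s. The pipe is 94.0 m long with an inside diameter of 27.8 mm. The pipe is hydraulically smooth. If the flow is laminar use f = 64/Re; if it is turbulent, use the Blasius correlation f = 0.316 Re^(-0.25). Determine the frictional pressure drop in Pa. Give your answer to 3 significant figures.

Reynolds number Re = ρVD/μ = 995 · 0.612 · 0.0278 / 0.00111 = 1.525e+04.
Re > 4000 → turbulent. Smooth-pipe (Blasius): f = 0.316 Re^(-0.25) = 0.316/(1.525e+04)^0.25 = 0.02844.
Darcy-Weisbach: ΔP = f(L/D)(ρV²/2) = 0.02844·(94/0.0278)·(995·0.612²/2) = 0.02844·3381·186.3 = 1.792e+04 Pa.

ΔP ≈ 17900 Pa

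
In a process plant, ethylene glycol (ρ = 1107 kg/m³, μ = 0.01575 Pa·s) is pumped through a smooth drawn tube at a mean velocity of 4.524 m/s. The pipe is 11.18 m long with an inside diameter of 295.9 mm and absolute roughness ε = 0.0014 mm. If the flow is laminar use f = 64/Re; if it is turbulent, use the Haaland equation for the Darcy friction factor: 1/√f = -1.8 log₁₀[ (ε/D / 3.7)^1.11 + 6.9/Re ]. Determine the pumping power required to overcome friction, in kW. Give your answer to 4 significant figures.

P ≈ 2.406 kW

Reynolds number Re = ρVD/μ = 1107 · 4.524 · 0.2959 / 0.0158 = 9.409e+04.
Re > 4000 → turbulent. Relative roughness ε/D = 1.4e-06/0.2959 = 4.73e-06. Haaland: 1/√f = -1.8 log₁₀[(4.73e-06/3.7)^1.11 + 6.9/9.409e+04] = -1.8 log₁₀[2.87e-07 + 7.33e-05] = 7.439, so f = 0.01807.
Darcy-Weisbach: ΔP = f(L/D)(ρV²/2) = 0.01807·(11.18/0.2959)·(1107·4.524²/2) = 0.01807·37.78·1.133e+04 = 7734 Pa.
Q = V·A = 4.524·0.06877 = 0.3111 m³/s.
Pumping power P = QΔP = 0.3111·7734 = 2406.0 W = 2.406 kW.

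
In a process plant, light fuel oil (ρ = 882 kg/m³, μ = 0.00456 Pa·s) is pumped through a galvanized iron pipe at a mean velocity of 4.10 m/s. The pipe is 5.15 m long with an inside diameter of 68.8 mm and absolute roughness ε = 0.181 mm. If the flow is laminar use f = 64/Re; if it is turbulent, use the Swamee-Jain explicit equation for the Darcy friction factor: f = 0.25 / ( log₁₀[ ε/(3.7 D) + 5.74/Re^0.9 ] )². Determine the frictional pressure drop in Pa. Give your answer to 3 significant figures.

Reynolds number Re = ρVD/μ = 882 · 4.1 · 0.0688 / 0.00456 = 5.456e+04.
Re > 4000 → turbulent. Relative roughness ε/D = 0.000181/0.0688 = 0.00263. Swamee-Jain: f = 0.25/(log₁₀[0.00263/3.7 + 5.74/5.456e+04^0.9])² = 0.25/(log₁₀[0.000711 + 0.000313])² = 0.25/(-2.99)² = 0.02797.
Darcy-Weisbach: ΔP = f(L/D)(ρV²/2) = 0.02797·(5.15/0.0688)·(882·4.1²/2) = 0.02797·74.85·7413 = 1.552e+04 Pa.

ΔP ≈ 15500 Pa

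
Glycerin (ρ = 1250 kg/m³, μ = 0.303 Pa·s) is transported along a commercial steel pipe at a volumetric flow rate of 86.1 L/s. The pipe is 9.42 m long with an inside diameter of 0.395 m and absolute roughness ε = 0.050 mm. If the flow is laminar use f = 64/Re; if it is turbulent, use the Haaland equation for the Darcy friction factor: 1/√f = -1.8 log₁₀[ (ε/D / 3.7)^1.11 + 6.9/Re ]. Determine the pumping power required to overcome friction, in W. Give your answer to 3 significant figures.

Q = 86.1 L/s = 86.1/1000 = 0.0861 m³/s.
Cross-sectional area A = πD²/4 = π(0.395)²/4 = 0.1225 m²; mean velocity V = Q/A = 0.0861/0.1225 = 0.7026 m/s.
Reynolds number Re = ρVD/μ = 1250 · 0.7026 · 0.395 / 0.303 = 1145.
Re < 2300 → laminar flow, so f = 64/Re = 64/1145 = 0.0559 (the turbulent correlation is not needed).
Darcy-Weisbach: ΔP = f(L/D)(ρV²/2) = 0.0559·(9.42/0.395)·(1250·0.7026²/2) = 0.0559·23.85·308.5 = 411.3 Pa.
Pumping power P = QΔP = 0.0861·411.3 = 35.41 W = 35.4 W.

P ≈ 35.4 W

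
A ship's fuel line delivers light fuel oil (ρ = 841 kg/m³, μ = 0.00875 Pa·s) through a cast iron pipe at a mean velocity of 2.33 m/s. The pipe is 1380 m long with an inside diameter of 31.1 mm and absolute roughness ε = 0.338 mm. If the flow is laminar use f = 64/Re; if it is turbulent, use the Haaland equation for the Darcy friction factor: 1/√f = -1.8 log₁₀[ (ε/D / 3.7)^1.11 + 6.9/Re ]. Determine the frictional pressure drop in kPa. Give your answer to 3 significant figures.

ΔP ≈ 4640 kPa

Reynolds number Re = ρVD/μ = 841 · 2.33 · 0.0311 / 0.00875 = 6965.
Re > 4000 → turbulent. Relative roughness ε/D = 0.000338/0.0311 = 0.0109. Haaland: 1/√f = -1.8 log₁₀[(0.0109/3.7)^1.11 + 6.9/6965] = -1.8 log₁₀[0.00155 + 0.000991] = 4.672, so f = 0.04581.
Darcy-Weisbach: ΔP = f(L/D)(ρV²/2) = 0.04581·(1380/0.0311)·(841·2.33²/2) = 0.04581·4.437e+04·2283 = 4.641e+06 Pa.
ΔP = 4.641e+06 Pa = 4640 kPa.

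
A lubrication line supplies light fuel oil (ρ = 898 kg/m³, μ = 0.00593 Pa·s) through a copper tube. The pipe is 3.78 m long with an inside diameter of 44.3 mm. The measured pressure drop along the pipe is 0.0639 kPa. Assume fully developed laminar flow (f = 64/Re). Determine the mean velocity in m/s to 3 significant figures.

For laminar flow, f = 64/Re with Re = ρVD/μ, so Darcy-Weisbach reduces to ΔP = 32μLV/D². Solving for V: V = ΔP·D²/(32μL) = 63.9·(0.0443)²/(32·0.00593·3.78) = 0.1748 m/s.
Check: Re = ρVD/μ = 898·0.1748·0.0443/0.00593 = 1173 < 2300, so the laminar assumption holds.

V ≈ 0.175 m/s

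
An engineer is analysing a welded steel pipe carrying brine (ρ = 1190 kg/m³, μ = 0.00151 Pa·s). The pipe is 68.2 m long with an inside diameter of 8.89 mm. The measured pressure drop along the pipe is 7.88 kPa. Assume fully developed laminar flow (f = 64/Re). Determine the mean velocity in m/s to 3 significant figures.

V ≈ 0.189 m/s

For laminar flow, f = 64/Re with Re = ρVD/μ, so Darcy-Weisbach reduces to ΔP = 32μLV/D². Solving for V: V = ΔP·D²/(32μL) = 7880·(0.00889)²/(32·0.00151·68.2) = 0.189 m/s.
Check: Re = ρVD/μ = 1190·0.189·0.00889/0.00151 = 1324 < 2300, so the laminar assumption holds.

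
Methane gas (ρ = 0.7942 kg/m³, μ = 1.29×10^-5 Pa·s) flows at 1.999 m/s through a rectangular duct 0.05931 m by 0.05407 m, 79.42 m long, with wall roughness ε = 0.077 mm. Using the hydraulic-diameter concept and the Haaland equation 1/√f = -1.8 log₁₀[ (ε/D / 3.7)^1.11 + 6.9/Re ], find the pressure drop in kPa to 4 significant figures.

Hydraulic diameter D_h = 4A/P = 4·(0.05931·0.05407)/(2·(0.05931+0.05407)) = 0.01283/0.2268 = 0.05657 m.
Re = ρVD_h/μ = 0.7942·1.999·0.05657/1.29e-05 = 6962.
ε/D_h = 7.7e-05/0.05657 = 0.00136; Haaland gives 1/√f = -1.8 log₁₀[0.000154+0.000991] = 5.294, so f = 0.03568.
ΔP = f(L/D_h)(ρV²/2) = 0.03568·79.42/0.05657·1.587 = 79.49 Pa.
ΔP = 0.07949 kPa.

ΔP ≈ 0.07949 kPa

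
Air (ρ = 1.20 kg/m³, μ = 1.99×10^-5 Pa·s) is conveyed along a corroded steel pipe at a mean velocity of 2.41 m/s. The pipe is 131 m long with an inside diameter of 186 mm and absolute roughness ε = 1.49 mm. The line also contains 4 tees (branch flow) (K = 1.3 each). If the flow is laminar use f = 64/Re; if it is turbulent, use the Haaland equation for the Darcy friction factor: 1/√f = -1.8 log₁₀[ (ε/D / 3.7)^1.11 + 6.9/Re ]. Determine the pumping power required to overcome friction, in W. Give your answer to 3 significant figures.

P ≈ 7.22 W

Reynolds number Re = ρVD/μ = 1.2 · 2.41 · 0.186 / 1.99e-05 = 2.703e+04.
Re > 4000 → turbulent. Relative roughness ε/D = 0.00149/0.186 = 0.00801. Haaland: 1/√f = -1.8 log₁₀[(0.00801/3.7)^1.11 + 6.9/2.703e+04] = -1.8 log₁₀[0.0011 + 0.000255] = 5.161, so f = 0.03754.
Total minor-loss coefficient ΣK = 4·1.3 = 5.2.
ΔP = [f·L/D + ΣK]·(ρV²/2) = [0.03754·131/0.186 + 5.2]·(1.2·2.41²/2) = [26.44 + 5.2]·3.485 = 110.3 Pa.
Q = V·A = 2.41·0.02717 = 0.06548 m³/s.
Pumping power P = QΔP = 0.06548·110.3 = 7.221 W = 7.22 W.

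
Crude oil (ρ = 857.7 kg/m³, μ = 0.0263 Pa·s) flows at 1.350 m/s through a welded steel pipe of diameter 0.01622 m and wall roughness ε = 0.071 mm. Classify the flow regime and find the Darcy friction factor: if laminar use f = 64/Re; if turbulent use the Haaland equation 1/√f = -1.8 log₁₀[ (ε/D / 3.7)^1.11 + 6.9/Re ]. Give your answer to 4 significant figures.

Re = ρVD/μ = 857.7·1.35·0.01622/0.0263 = 714.1.
Re < 2300 → laminar, so f = 64/Re = 0.08962 (roughness is irrelevant in laminar flow).

f ≈ 0.08962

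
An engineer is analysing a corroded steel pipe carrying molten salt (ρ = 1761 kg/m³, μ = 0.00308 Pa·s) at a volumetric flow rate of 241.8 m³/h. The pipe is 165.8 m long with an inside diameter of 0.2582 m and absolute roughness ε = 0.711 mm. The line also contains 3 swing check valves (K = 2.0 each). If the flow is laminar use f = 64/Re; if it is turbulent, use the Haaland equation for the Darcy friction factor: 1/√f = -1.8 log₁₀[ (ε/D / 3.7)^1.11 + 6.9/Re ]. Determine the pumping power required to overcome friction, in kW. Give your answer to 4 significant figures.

P ≈ 2.225 kW

Q = 241.8 m³/h = 241.8/3600 = 0.06717 m³/s.
Cross-sectional area A = πD²/4 = π(0.2582)²/4 = 0.05236 m²; mean velocity V = Q/A = 0.06717/0.05236 = 1.283 m/s.
Reynolds number Re = ρVD/μ = 1761 · 1.283 · 0.2582 / 0.00308 = 1.894e+05.
Re > 4000 → turbulent. Relative roughness ε/D = 0.000711/0.2582 = 0.00275. Haaland: 1/√f = -1.8 log₁₀[(0.00275/3.7)^1.11 + 6.9/1.894e+05] = -1.8 log₁₀[0.000337 + 3.64e-05] = 6.17, so f = 0.02627.
Total minor-loss coefficient ΣK = 3·2 = 6.
ΔP = [f·L/D + ΣK]·(ρV²/2) = [0.02627·165.8/0.2582 + 6]·(1761·1.283²/2) = [16.87 + 6]·1449 = 3.313e+04 Pa.
Pumping power P = QΔP = 0.06717·3.313e+04 = 2225.4 W = 2.225 kW.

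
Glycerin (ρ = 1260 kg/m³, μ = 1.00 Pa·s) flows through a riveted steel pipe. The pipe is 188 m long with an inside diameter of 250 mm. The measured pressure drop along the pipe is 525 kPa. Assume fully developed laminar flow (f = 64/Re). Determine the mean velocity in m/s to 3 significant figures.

V ≈ 5.45 m/s

For laminar flow, f = 64/Re with Re = ρVD/μ, so Darcy-Weisbach reduces to ΔP = 32μLV/D². Solving for V: V = ΔP·D²/(32μL) = 5.25e+05·(0.25)²/(32·1·188) = 5.454 m/s.
Check: Re = ρVD/μ = 1260·5.454·0.25/1 = 1718 < 2300, so the laminar assumption holds.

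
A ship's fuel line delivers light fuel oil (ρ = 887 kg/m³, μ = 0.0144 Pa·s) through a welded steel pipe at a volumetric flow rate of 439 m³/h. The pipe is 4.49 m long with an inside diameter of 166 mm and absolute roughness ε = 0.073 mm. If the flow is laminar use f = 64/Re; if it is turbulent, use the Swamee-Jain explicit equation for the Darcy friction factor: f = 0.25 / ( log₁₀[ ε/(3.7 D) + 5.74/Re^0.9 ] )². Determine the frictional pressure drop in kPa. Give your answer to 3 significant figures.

Q = 439 m³/h = 439/3600 = 0.1219 m³/s.
Cross-sectional area A = πD²/4 = π(0.166)²/4 = 0.02164 m²; mean velocity V = Q/A = 0.1219/0.02164 = 5.635 m/s.
Reynolds number Re = ρVD/μ = 887 · 5.635 · 0.166 / 0.0144 = 5.761e+04.
Re > 4000 → turbulent. Relative roughness ε/D = 7.3e-05/0.166 = 0.00044. Swamee-Jain: f = 0.25/(log₁₀[0.00044/3.7 + 5.74/5.761e+04^0.9])² = 0.25/(log₁₀[0.000119 + 0.000298])² = 0.25/(-3.38)² = 0.02188.
Darcy-Weisbach: ΔP = f(L/D)(ρV²/2) = 0.02188·(4.49/0.166)·(887·5.635²/2) = 0.02188·27.05·1.408e+04 = 8335 Pa.
ΔP = 8335 Pa = 8.33 kPa.

ΔP ≈ 8.33 kPa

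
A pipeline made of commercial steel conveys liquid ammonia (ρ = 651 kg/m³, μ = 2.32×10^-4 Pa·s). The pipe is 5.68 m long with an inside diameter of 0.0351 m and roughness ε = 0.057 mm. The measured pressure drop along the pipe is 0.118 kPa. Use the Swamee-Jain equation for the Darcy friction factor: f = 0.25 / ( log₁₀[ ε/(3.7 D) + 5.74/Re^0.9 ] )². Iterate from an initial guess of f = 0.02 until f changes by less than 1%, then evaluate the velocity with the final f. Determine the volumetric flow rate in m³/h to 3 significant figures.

Q ≈ 0.988 m³/h

Rearranging Darcy-Weisbach: V = √(2·ΔP·D/(f·L·ρ)). With ε/D = 5.7e-05/0.0351 = 0.00162, iterate starting from f = 0.02:
  f = 0.02 → V = √(2·118·0.0351/(0.02·5.68·651)) = 0.3347 m/s; Re = ρVD/μ = 3.296e+04; f → 0.02722
  f = 0.02722 → V = 0.2869 m/s; Re = 2.826e+04; f → 0.02782
  f = 0.02782 → V = 0.2838 m/s; Re = 2.795e+04; f → 0.02786
Converged (Δf/f < 1%). With the final f = 0.02786: V = √(2·118·0.0351/(0.02786·5.68·651)) = 0.2836 m/s.
Q = V·A = 0.2836·(π/4·0.0351²) = 0.0002744 m³/s = 0.988 m³/h.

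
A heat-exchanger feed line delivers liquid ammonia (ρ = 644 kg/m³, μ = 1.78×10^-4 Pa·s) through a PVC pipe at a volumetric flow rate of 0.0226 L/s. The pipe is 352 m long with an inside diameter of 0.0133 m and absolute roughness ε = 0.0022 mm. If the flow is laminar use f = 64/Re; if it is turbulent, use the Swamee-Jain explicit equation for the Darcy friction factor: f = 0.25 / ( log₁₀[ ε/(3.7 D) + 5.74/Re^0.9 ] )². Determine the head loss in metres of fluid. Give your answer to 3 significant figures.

h_f ≈ 1.19 m

Q = 0.0226 L/s = 0.0226/1000 = 2.26e-05 m³/s.
Cross-sectional area A = πD²/4 = π(0.0133)²/4 = 0.0001389 m²; mean velocity V = Q/A = 2.26e-05/0.0001389 = 0.1627 m/s.
Reynolds number Re = ρVD/μ = 644 · 0.1627 · 0.0133 / 0.000178 = 7828.
Re > 4000 → turbulent. Relative roughness ε/D = 2.2e-06/0.0133 = 0.000165. Swamee-Jain: f = 0.25/(log₁₀[0.000165/3.7 + 5.74/7828^0.9])² = 0.25/(log₁₀[4.47e-05 + 0.0018])² = 0.25/(-2.735)² = 0.03343.
Darcy-Weisbach: ΔP = f(L/D)(ρV²/2) = 0.03343·(352/0.0133)·(644·0.1627²/2) = 0.03343·2.647e+04·8.521 = 7539 Pa.
Head loss h_f = ΔP/(ρg) = 7539/(644·9.81) = 1.19 m.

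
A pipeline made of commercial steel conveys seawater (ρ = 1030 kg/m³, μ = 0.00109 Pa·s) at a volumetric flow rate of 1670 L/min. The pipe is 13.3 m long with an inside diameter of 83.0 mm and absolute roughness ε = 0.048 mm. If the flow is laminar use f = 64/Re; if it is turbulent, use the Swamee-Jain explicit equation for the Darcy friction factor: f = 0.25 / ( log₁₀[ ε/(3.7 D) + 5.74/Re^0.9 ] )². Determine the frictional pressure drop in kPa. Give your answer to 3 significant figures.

ΔP ≈ 40.3 kPa

Q = 1670 L/min = 1670/60000 = 0.02783 m³/s.
Cross-sectional area A = πD²/4 = π(0.083)²/4 = 0.005411 m²; mean velocity V = Q/A = 0.02783/0.005411 = 5.144 m/s.
Reynolds number Re = ρVD/μ = 1030 · 5.144 · 0.083 / 0.00109 = 4.035e+05.
Re > 4000 → turbulent. Relative roughness ε/D = 4.8e-05/0.083 = 0.000578. Swamee-Jain: f = 0.25/(log₁₀[0.000578/3.7 + 5.74/4.035e+05^0.9])² = 0.25/(log₁₀[0.000156 + 5.17e-05])² = 0.25/(-3.682)² = 0.01844.
Darcy-Weisbach: ΔP = f(L/D)(ρV²/2) = 0.01844·(13.3/0.083)·(1030·5.144²/2) = 0.01844·160.2·1.363e+04 = 4.027e+04 Pa.
ΔP = 4.027e+04 Pa = 40.3 kPa.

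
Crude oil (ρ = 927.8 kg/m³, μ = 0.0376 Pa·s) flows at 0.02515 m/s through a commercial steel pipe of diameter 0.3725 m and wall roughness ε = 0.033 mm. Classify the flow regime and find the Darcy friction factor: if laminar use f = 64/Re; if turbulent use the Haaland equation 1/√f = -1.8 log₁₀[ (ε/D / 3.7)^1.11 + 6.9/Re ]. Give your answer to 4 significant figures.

f ≈ 0.2769

Re = ρVD/μ = 927.8·0.02515·0.3725/0.0376 = 231.2.
Re < 2300 → laminar, so f = 64/Re = 0.2769 (roughness is irrelevant in laminar flow).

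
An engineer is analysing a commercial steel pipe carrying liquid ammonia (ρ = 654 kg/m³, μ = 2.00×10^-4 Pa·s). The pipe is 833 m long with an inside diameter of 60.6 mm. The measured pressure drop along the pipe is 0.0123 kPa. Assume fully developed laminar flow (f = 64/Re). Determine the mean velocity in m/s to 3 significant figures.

V ≈ 0.00847 m/s

For laminar flow, f = 64/Re with Re = ρVD/μ, so Darcy-Weisbach reduces to ΔP = 32μLV/D². Solving for V: V = ΔP·D²/(32μL) = 12.3·(0.0606)²/(32·0.0002·833) = 0.008473 m/s.
Check: Re = ρVD/μ = 654·0.008473·0.0606/0.0002 = 1679 < 2300, so the laminar assumption holds.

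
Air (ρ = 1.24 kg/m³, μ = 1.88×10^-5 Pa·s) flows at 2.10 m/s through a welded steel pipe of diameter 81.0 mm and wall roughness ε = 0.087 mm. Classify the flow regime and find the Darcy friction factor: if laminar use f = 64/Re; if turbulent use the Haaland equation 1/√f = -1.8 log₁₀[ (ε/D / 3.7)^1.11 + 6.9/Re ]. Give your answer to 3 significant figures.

f ≈ 0.0314

Re = ρVD/μ = 1.24·2.1·0.081/1.88e-05 = 1.122e+04.
Re > 4000 → turbulent. ε/D = 8.7e-05/0.081 = 0.00107; Haaland: 1/√f = -1.8 log₁₀[0.000119 + 0.000615] = 5.642, so f = 0.03141.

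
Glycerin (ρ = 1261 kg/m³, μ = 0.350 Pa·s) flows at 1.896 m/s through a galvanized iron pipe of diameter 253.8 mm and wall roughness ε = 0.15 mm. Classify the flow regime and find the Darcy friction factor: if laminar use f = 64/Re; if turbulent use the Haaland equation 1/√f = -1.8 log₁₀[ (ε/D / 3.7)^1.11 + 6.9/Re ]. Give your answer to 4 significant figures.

f ≈ 0.03692

Re = ρVD/μ = 1261·1.896·0.2538/0.35 = 1734.
Re < 2300 → laminar, so f = 64/Re = 0.03692 (roughness is irrelevant in laminar flow).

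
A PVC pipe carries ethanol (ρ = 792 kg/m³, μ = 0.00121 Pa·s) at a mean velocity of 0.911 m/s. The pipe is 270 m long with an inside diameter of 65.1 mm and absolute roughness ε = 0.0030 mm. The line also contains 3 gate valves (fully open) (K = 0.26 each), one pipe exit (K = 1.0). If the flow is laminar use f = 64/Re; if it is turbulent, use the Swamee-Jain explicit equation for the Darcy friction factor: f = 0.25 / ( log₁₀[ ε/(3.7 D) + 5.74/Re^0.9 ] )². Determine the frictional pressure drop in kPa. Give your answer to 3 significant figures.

Reynolds number Re = ρVD/μ = 792 · 0.911 · 0.0651 / 0.00121 = 3.882e+04.
Re > 4000 → turbulent. Relative roughness ε/D = 3e-06/0.0651 = 4.61e-05. Swamee-Jain: f = 0.25/(log₁₀[4.61e-05/3.7 + 5.74/3.882e+04^0.9])² = 0.25/(log₁₀[1.25e-05 + 0.000425])² = 0.25/(-3.359)² = 0.02216.
Total minor-loss coefficient ΣK = 3·0.26 + 1·1 = 1.78.
ΔP = [f·L/D + ΣK]·(ρV²/2) = [0.02216·270/0.0651 + 1.78]·(792·0.911²/2) = [91.91 + 1.78]·328.6 = 3.079e+04 Pa.
ΔP = 3.079e+04 Pa = 30.8 kPa.

ΔP ≈ 30.8 kPa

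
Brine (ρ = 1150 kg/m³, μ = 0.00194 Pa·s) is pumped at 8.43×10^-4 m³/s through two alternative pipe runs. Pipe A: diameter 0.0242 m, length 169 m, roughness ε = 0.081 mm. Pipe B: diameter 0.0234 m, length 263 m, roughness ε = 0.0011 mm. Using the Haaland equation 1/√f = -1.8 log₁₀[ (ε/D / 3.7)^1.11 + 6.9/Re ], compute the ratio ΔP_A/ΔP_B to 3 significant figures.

ΔP_A/ΔP_B ≈ 0.698

Pipe A: V = Q/A = 0.000843/0.00046 = 1.833 m/s; Re = 2.629e+04; ε/D = 0.00335; Haaland → f = 0.03077; ΔP_A = f(L/D)(ρV²/2) = 4.151e+05 Pa.
Pipe B: V = Q/A = 0.000843/0.0004301 = 1.96 m/s; Re = 2.719e+04; ε/D = 4.7e-05; Haaland → f = 0.02396; ΔP_B = f(L/D)(ρV²/2) = 5.949e+05 Pa.
ΔP_A/ΔP_B = 4.151e+05/5.949e+05 = 0.698.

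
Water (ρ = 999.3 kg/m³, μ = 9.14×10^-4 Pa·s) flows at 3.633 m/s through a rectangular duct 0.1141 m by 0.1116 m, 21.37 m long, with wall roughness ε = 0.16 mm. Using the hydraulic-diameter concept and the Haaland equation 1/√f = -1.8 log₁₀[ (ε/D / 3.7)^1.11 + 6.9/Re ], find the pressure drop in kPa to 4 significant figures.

ΔP ≈ 27.37 kPa

Hydraulic diameter D_h = 4A/P = 4·(0.1141·0.1116)/(2·(0.1141+0.1116)) = 0.05093/0.4514 = 0.1128 m.
Re = ρVD_h/μ = 999.3·3.633·0.1128/0.000914 = 4.482e+05.
ε/D_h = 0.00016/0.1128 = 0.00142; Haaland gives 1/√f = -1.8 log₁₀[0.000161+1.54e-05] = 6.755, so f = 0.02192.
ΔP = f(L/D_h)(ρV²/2) = 0.02192·21.37/0.1128·6595 = 2.737e+04 Pa.
ΔP = 27.37 kPa.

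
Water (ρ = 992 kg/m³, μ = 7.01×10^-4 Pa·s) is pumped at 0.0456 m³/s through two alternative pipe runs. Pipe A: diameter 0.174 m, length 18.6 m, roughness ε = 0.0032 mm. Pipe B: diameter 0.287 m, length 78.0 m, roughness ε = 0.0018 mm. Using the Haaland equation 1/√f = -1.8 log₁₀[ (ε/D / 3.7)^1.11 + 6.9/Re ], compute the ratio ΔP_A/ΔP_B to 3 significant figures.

ΔP_A/ΔP_B ≈ 2.69

Pipe A: V = Q/A = 0.0456/0.02378 = 1.918 m/s; Re = 4.722e+05; ε/D = 1.84e-05; Haaland → f = 0.01341; ΔP_A = f(L/D)(ρV²/2) = 2614 Pa.
Pipe B: V = Q/A = 0.0456/0.06469 = 0.7049 m/s; Re = 2.863e+05; ε/D = 6.27e-06; Haaland → f = 0.01452; ΔP_B = f(L/D)(ρV²/2) = 972.3 Pa.
ΔP_A/ΔP_B = 2614/972.3 = 2.69.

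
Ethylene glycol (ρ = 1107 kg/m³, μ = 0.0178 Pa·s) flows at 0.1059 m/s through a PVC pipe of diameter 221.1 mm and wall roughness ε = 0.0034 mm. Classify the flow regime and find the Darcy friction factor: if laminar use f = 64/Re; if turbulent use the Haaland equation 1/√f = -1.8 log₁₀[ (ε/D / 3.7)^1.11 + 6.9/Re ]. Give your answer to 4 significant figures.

Re = ρVD/μ = 1107·0.1059·0.2211/0.0178 = 1456.
Re < 2300 → laminar, so f = 64/Re = 0.04395 (roughness is irrelevant in laminar flow).

f ≈ 0.04395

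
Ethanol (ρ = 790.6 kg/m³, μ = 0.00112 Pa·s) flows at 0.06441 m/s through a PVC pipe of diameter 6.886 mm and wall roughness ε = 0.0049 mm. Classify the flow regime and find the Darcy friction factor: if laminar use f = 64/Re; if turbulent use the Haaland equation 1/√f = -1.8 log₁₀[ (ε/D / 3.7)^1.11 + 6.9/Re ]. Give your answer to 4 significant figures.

Re = ρVD/μ = 790.6·0.06441·0.006886/0.00112 = 313.1.
Re < 2300 → laminar, so f = 64/Re = 0.2044 (roughness is irrelevant in laminar flow).

f ≈ 0.2044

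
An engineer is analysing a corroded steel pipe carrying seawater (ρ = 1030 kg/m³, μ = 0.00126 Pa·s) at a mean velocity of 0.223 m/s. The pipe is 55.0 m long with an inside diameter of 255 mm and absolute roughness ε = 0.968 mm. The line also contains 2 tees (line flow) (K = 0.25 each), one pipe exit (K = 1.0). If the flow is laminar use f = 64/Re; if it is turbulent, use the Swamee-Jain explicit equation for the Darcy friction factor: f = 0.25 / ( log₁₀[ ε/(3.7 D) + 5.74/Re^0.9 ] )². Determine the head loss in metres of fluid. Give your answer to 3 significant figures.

Reynolds number Re = ρVD/μ = 1030 · 0.223 · 0.255 / 0.00126 = 4.648e+04.
Re > 4000 → turbulent. Relative roughness ε/D = 0.000968/0.255 = 0.0038. Swamee-Jain: f = 0.25/(log₁₀[0.0038/3.7 + 5.74/4.648e+04^0.9])² = 0.25/(log₁₀[0.00103 + 0.000362])² = 0.25/(-2.858)² = 0.03061.
Total minor-loss coefficient ΣK = 2·0.25 + 1·1 = 1.5.
ΔP = [f·L/D + ΣK]·(ρV²/2) = [0.03061·55/0.255 + 1.5]·(1030·0.223²/2) = [6.603 + 1.5]·25.61 = 207.5 Pa.
Head loss h_f = ΔP/(ρg) = 207.5/(1030·9.81) = 0.0205 m.

h_f ≈ 0.0205 m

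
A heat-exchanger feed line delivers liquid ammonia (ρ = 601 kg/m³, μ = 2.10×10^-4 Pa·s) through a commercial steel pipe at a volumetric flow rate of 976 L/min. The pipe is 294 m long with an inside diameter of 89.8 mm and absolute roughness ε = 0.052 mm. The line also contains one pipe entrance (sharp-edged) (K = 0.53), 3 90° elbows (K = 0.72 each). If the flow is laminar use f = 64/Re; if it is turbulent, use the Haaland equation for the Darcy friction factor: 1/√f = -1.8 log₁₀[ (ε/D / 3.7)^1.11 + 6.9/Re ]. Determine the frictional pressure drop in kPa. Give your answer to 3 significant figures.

Q = 976 L/min = 976/60000 = 0.01627 m³/s.
Cross-sectional area A = πD²/4 = π(0.0898)²/4 = 0.006333 m²; mean velocity V = Q/A = 0.01627/0.006333 = 2.568 m/s.
Reynolds number Re = ρVD/μ = 601 · 2.568 · 0.0898 / 0.00021 = 6.601e+05.
Re > 4000 → turbulent. Relative roughness ε/D = 5.2e-05/0.0898 = 0.000579. Haaland: 1/√f = -1.8 log₁₀[(0.000579/3.7)^1.11 + 6.9/6.601e+05] = -1.8 log₁₀[5.97e-05 + 1.05e-05] = 7.477, so f = 0.01789.
Total minor-loss coefficient ΣK = 1·0.53 + 3·0.72 = 2.69.
ΔP = [f·L/D + ΣK]·(ρV²/2) = [0.01789·294/0.0898 + 2.69]·(601·2.568²/2) = [58.56 + 2.69]·1982 = 1.214e+05 Pa.
ΔP = 1.214e+05 Pa = 121 kPa.

ΔP ≈ 121 kPa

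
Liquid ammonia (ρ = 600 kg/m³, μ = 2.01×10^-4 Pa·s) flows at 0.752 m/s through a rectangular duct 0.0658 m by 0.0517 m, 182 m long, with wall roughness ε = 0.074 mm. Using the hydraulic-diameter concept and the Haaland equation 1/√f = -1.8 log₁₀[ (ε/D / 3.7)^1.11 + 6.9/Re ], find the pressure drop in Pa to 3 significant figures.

ΔP ≈ 12000 Pa

Hydraulic diameter D_h = 4A/P = 4·(0.0658·0.0517)/(2·(0.0658+0.0517)) = 0.01361/0.235 = 0.0579 m.
Re = ρVD_h/μ = 600·0.752·0.0579/0.000201 = 1.3e+05.
ε/D_h = 7.4e-05/0.0579 = 0.00128; Haaland gives 1/√f = -1.8 log₁₀[0.000144+5.31e-05] = 6.671, so f = 0.02247.
ΔP = f(L/D_h)(ρV²/2) = 0.02247·182/0.0579·169.7 = 1.198e+04 Pa.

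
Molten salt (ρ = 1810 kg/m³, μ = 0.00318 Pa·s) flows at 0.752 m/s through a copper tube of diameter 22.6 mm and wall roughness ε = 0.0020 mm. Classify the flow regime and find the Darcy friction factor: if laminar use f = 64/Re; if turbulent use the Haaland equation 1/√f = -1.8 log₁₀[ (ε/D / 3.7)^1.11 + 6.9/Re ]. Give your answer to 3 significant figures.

Re = ρVD/μ = 1810·0.752·0.0226/0.00318 = 9673.
Re > 4000 → turbulent. ε/D = 2e-06/0.0226 = 8.85e-05; Haaland: 1/√f = -1.8 log₁₀[7.42e-06 + 0.000713] = 5.656, so f = 0.03126.

f ≈ 0.0313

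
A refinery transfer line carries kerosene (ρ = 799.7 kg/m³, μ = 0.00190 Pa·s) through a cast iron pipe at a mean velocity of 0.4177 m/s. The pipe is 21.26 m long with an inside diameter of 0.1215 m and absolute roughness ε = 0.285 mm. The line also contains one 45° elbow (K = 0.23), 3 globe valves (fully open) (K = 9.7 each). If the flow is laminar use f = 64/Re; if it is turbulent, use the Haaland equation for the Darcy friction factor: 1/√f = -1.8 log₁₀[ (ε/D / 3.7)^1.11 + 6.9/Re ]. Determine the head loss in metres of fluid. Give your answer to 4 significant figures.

h_f ≈ 0.3072 m

Reynolds number Re = ρVD/μ = 799.7 · 0.4177 · 0.1215 / 0.0019 = 2.136e+04.
Re > 4000 → turbulent. Relative roughness ε/D = 0.000285/0.1215 = 0.00235. Haaland: 1/√f = -1.8 log₁₀[(0.00235/3.7)^1.11 + 6.9/2.136e+04] = -1.8 log₁₀[0.000282 + 0.000323] = 5.793, so f = 0.0298.
Total minor-loss coefficient ΣK = 1·0.23 + 3·9.7 = 29.3.
ΔP = [f·L/D + ΣK]·(ρV²/2) = [0.0298·21.26/0.1215 + 29.3]·(799.7·0.4177²/2) = [5.215 + 29.3]·69.76 = 2410 Pa.
Head loss h_f = ΔP/(ρg) = 2410/(799.7·9.81) = 0.3072 m.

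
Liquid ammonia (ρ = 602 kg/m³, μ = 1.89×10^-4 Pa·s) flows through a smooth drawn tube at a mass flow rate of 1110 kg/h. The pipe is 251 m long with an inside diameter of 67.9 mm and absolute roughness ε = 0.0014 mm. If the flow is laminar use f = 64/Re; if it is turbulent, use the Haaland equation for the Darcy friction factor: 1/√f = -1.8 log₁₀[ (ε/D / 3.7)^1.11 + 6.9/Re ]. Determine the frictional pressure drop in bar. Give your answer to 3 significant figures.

ΔP ≈ 0.00517 bar

ṁ = 1110 kg/h = 1110/3600 = 0.3083 kg/s.
A = πD²/4 = π(0.0679)²/4 = 0.003621 m²; mean velocity V = ṁ/(ρA) = 0.3083/(602 · 0.003621) = 0.1414 m/s.
Reynolds number Re = ρVD/μ = 602 · 0.1414 · 0.0679 / 0.000189 = 3.059e+04.
Re > 4000 → turbulent. Relative roughness ε/D = 1.4e-06/0.0679 = 2.06e-05. Haaland: 1/√f = -1.8 log₁₀[(2.06e-05/3.7)^1.11 + 6.9/3.059e+04] = -1.8 log₁₀[1.47e-06 + 0.000226] = 6.559, so f = 0.02324.
Darcy-Weisbach: ΔP = f(L/D)(ρV²/2) = 0.02324·(251/0.0679)·(602·0.1414²/2) = 0.02324·3697·6.022 = 517.5 Pa.
ΔP = 517.5 Pa = 0.00517 bar.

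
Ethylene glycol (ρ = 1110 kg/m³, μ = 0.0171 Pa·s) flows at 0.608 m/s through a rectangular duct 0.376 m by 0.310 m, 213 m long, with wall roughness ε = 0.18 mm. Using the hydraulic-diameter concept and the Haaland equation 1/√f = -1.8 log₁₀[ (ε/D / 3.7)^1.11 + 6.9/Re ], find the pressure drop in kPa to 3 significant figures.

ΔP ≈ 3.77 kPa

Hydraulic diameter D_h = 4A/P = 4·(0.376·0.31)/(2·(0.376+0.31)) = 0.4662/1.372 = 0.3398 m.
Re = ρVD_h/μ = 1110·0.608·0.3398/0.0171 = 1.341e+04.
ε/D_h = 0.00018/0.3398 = 0.00053; Haaland gives 1/√f = -1.8 log₁₀[5.41e-05+0.000514] = 5.841, so f = 0.02931.
ΔP = f(L/D_h)(ρV²/2) = 0.02931·213/0.3398·205.2 = 3769 Pa.
ΔP = 3.77 kPa.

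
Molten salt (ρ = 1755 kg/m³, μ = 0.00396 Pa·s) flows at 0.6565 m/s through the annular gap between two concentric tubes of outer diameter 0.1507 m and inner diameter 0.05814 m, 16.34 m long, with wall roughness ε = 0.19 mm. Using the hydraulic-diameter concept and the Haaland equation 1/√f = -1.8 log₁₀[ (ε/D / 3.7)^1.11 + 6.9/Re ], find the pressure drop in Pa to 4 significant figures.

ΔP ≈ 1890 Pa

Hydraulic diameter D_h = 4A/P = D_o - D_i = 0.1507 - 0.05814 = 0.09256 m.
Re = ρVD_h/μ = 1755·0.6565·0.09256/0.00396 = 2.693e+04.
ε/D_h = 0.00019/0.09256 = 0.00205; Haaland gives 1/√f = -1.8 log₁₀[0.000243+0.000256] = 5.943, so f = 0.02832.
ΔP = f(L/D_h)(ρV²/2) = 0.02832·16.34/0.09256·378.2 = 1890 Pa.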